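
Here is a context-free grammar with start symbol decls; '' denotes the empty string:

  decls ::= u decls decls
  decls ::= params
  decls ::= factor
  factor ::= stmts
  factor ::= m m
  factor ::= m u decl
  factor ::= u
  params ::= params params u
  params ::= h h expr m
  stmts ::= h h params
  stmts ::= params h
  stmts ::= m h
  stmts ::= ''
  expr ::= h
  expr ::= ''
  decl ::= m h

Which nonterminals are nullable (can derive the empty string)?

Directly nullable (have an ''-production): stmts, expr.
factor ::= stmts with every symbol nullable, so factor is nullable.
decls ::= factor with every symbol nullable, so decls is nullable.
No other nonterminal has a production whose RHS symbols are all nullable.

{ decls, expr, factor, stmts }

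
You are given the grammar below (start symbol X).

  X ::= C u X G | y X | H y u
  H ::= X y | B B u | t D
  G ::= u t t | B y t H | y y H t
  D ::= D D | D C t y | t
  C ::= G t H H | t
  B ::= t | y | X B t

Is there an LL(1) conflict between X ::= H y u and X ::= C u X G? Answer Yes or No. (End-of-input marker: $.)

Yes

FIRST(H y u) = { t, u, y } and FIRST(C u X G) = { t, u, y }.
Both contain t, so the two alternatives are not disjoint — LL(1) conflict.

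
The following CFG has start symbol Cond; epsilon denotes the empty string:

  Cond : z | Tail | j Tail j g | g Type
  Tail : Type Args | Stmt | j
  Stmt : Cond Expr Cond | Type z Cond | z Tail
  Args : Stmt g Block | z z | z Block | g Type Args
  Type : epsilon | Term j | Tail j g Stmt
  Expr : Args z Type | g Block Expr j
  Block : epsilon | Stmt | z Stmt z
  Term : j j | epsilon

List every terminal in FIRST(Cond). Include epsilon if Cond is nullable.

Cond : z contributes {z}.
From Cond : Tail: add FIRST(Tail) = { g, j, z }.
Cond : j Tail j g contributes {j}.
Cond : g Type contributes {g}.
Union: FIRST(Cond) = { g, j, z }.

{ g, j, z }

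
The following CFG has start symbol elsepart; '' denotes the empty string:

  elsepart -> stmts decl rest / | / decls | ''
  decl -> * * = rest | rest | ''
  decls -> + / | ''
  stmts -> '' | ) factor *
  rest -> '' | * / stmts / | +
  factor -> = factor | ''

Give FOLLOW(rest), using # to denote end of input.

In elsepart -> stmts decl rest /: add FIRST(/) = { / }.
In decl -> * * = rest: rest is at the end, add FOLLOW(decl) = { *, +, / }.
In decl -> rest: rest is at the end, add FOLLOW(decl) = { *, +, / }.
Union: FOLLOW(rest) = { *, +, / }.

{ *, +, / }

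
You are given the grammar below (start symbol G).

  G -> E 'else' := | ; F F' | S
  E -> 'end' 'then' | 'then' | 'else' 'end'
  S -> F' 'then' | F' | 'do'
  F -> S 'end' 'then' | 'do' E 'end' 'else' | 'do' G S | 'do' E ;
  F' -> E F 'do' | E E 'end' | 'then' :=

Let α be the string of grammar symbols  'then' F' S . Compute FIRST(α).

'then' is a terminal; add {'then'} and stop.

{ 'then' }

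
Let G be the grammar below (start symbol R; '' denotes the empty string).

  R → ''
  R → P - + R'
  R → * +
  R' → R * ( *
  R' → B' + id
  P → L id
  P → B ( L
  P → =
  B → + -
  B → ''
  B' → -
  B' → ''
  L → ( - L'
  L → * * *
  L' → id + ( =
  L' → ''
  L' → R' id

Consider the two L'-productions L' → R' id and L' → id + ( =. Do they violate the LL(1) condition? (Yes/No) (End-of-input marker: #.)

No

FIRST(R' id) = { (, *, +, -, = } and FIRST(id + ( =) = { id }.
The FIRST sets are disjoint and neither alternative is nullable — no conflict.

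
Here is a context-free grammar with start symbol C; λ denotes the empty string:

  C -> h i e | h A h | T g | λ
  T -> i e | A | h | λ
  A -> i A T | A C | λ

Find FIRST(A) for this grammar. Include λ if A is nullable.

A -> i A T contributes {i}.
From A -> A C: A, C nullable, take FIRST(A) ∪ FIRST(C) = { g, h, i }; also λ since the whole RHS is nullable.
A -> λ contributes λ.
Union: FIRST(A) = { g, h, i, λ }.

{ g, h, i, λ }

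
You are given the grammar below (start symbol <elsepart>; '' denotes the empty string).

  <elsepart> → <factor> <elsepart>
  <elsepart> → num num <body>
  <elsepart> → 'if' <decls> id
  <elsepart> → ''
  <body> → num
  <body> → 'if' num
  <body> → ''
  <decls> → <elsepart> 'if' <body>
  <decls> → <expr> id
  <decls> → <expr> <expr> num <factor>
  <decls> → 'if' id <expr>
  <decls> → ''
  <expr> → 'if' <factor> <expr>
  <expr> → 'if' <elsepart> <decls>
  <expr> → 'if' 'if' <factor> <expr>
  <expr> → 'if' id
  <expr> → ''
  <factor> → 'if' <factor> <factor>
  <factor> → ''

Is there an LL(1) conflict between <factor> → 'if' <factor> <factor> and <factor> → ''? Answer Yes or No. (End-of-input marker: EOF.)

Yes

FIRST('if' <factor> <factor>) = { 'if' } and FIRST('') = { '' }.
The second alternative is nullable and FOLLOW(<factor>) = { EOF, 'if', id, num } shares 'if' with FIRST of the first — conflict.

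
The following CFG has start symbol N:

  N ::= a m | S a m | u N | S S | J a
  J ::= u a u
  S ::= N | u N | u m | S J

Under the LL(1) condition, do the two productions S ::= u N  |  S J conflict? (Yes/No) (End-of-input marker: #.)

Yes

FIRST(u N) = { u } and FIRST(S J) = { a, u }.
Both contain u, so the two alternatives are not disjoint — LL(1) conflict.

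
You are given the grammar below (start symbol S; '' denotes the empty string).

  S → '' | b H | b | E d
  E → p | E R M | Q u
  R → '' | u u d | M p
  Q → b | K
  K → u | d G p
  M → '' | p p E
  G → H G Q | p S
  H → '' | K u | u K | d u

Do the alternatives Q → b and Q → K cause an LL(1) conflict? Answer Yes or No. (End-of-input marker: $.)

No

FIRST(b) = { b } and FIRST(K) = { d, u }.
The FIRST sets are disjoint and neither alternative is nullable — no conflict.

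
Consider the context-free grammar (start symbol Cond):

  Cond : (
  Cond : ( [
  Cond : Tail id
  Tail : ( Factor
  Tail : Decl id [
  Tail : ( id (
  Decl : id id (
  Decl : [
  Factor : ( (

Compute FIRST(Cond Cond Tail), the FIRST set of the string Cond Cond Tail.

Add FIRST(Cond) = { (, [, id }; Cond is not nullable, stop.

{ (, [, id }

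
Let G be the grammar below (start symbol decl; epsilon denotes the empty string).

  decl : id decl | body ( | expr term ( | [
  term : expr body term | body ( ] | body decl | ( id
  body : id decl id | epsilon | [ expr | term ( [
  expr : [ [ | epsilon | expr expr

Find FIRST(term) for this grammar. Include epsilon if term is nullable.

From term : expr body term: expr, body nullable, take FIRST(expr) ∪ FIRST(body) ∪ FIRST(term) = { (, [, id }.
From term : body ( ]: body nullable, take FIRST(body) ∪ {(} = { (, [, id }.
From term : body decl: body nullable, take FIRST(body) ∪ FIRST(decl) = { (, [, id }.
term : ( id contributes {(}.
Union: FIRST(term) = { (, [, id }.

{ (, [, id }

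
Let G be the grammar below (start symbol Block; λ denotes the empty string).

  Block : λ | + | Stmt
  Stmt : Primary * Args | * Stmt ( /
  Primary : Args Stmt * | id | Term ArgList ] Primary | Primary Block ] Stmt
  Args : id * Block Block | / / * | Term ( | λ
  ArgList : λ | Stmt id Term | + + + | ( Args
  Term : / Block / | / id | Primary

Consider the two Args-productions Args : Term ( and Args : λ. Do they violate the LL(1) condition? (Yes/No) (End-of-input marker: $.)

FIRST(Term () = { *, /, id } and FIRST(λ) = { λ }.
The second alternative is nullable and FOLLOW(Args) = { $, (, *, +, /, ], id } shares * with FIRST of the first — conflict.

Yes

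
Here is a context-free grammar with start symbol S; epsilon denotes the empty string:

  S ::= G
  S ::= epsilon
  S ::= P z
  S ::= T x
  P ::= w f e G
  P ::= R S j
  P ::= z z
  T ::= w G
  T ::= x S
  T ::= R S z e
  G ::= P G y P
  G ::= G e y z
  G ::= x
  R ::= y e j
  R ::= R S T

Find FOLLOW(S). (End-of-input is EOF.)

{ EOF, j, w, x, y, z }

S is the start symbol, so EOF ∈ FOLLOW(S).
In P ::= R S j: add FIRST(j) = { j }.
In T ::= x S: S is at the end, add FOLLOW(T) = { j, w, x, y, z }.
In T ::= R S z e: add FIRST(z e) = { z }.
In R ::= R S T: add FIRST(T) = { w, x, y }.
Union: FOLLOW(S) = { EOF, j, w, x, y, z }.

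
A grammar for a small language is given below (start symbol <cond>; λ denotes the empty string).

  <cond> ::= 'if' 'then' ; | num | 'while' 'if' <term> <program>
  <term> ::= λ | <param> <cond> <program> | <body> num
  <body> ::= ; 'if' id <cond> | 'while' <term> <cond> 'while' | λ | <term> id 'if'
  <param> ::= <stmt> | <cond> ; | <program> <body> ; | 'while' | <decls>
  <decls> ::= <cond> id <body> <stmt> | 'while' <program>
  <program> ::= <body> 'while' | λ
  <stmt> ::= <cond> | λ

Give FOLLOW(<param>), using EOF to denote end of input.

{ 'if', 'while', num }

In <term> ::= <param> <cond> <program>: add FIRST(<cond> <program>) = { 'if', 'while', num }.
Union: FOLLOW(<param>) = { 'if', 'while', num }.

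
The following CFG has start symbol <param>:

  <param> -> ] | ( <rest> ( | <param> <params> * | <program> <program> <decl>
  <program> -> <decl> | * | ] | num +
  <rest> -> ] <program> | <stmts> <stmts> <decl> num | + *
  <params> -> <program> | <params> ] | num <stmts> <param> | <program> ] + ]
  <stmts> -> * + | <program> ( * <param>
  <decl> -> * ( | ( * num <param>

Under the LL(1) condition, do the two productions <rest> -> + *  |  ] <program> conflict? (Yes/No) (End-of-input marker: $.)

No

FIRST(+ *) = { + } and FIRST(] <program>) = { ] }.
The FIRST sets are disjoint and neither alternative is nullable — no conflict.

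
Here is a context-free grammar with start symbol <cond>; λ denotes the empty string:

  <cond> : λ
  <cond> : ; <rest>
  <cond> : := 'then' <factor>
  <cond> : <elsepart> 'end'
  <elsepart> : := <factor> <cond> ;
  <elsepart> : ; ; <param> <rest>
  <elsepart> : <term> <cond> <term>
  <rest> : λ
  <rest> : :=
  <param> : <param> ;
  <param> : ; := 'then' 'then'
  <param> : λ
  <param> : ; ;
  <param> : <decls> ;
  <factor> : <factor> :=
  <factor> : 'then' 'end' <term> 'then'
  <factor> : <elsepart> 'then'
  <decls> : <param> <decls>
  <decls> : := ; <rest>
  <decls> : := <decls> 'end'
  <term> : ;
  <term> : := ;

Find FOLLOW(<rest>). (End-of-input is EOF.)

{ EOF, 'end', 'then', :=, ; }

In <cond> : ; <rest>: <rest> is at the end, add FOLLOW(<cond>) = { EOF, :=, ; }.
In <elsepart> : ; ; <param> <rest>: <rest> is at the end, add FOLLOW(<elsepart>) = { 'end', 'then' }.
In <decls> : := ; <rest>: <rest> is at the end, add FOLLOW(<decls>) = { 'end', ; }.
Union: FOLLOW(<rest>) = { EOF, 'end', 'then', :=, ; }.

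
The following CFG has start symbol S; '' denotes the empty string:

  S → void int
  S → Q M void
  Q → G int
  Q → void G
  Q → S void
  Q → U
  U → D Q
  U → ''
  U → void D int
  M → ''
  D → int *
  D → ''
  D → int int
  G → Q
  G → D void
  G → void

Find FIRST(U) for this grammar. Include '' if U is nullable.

{ int, void, '' }

From U → D Q: D, Q nullable, take FIRST(D) ∪ FIRST(Q) = { int, void }; also '' since the whole RHS is nullable.
U → '' contributes ''.
U → void D int contributes {void}.
Union: FIRST(U) = { int, void, '' }.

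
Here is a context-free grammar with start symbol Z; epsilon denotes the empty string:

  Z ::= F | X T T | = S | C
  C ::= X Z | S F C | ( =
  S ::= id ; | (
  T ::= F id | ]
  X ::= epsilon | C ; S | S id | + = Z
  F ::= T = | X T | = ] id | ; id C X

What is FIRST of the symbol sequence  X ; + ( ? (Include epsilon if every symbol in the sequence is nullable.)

Add FIRST(X)\{epsilon} = { (, +, ;, =, ], id }; X is nullable, continue.
; is a terminal; add {;} and stop.

{ (, +, ;, =, ], id }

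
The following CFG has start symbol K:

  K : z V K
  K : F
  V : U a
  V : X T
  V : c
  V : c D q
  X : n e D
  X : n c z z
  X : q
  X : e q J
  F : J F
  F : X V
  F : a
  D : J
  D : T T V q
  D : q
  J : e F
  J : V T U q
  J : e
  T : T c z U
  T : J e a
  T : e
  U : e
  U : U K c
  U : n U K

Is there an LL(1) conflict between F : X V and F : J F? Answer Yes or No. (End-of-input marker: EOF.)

FIRST(X V) = { e, n, q } and FIRST(J F) = { c, e, n, q }.
Both contain e, so the two alternatives are not disjoint — LL(1) conflict.

Yes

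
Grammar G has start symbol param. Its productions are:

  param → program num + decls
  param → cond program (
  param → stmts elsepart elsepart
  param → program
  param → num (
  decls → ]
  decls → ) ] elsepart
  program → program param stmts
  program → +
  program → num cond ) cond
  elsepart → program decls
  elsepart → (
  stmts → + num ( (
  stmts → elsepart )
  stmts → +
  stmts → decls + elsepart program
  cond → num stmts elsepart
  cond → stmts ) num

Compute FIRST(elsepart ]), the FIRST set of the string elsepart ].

Add FIRST(elsepart) = { (, +, num }; elsepart is not nullable, stop.

{ (, +, num }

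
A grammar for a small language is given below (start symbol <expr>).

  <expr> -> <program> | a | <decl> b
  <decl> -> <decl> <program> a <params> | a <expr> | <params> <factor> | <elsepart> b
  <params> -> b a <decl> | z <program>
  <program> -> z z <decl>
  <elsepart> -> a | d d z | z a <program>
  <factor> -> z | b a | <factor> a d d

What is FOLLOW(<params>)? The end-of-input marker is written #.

In <decl> -> <decl> <program> a <params>: <params> is at the end, add FOLLOW(<decl>) = { #, a, b, z }.
In <decl> -> <params> <factor>: add FIRST(<factor>) = { b, z }.
Union: FOLLOW(<params>) = { #, a, b, z }.

{ #, a, b, z }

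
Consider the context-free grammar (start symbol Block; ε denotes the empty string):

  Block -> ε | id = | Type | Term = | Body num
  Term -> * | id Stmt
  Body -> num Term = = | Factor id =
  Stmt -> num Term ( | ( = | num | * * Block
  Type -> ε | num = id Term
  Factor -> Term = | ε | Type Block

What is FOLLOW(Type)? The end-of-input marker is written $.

In Block -> Type: Type is at the end, add FOLLOW(Block) = { $, (, *, =, id, num }.
In Factor -> Type Block: add FIRST(Block)\{ε} = { *, id, num }.
  Since Block is nullable, also add FOLLOW(Factor) = { id }.
Union: FOLLOW(Type) = { $, (, *, =, id, num }.

{ $, (, *, =, id, num }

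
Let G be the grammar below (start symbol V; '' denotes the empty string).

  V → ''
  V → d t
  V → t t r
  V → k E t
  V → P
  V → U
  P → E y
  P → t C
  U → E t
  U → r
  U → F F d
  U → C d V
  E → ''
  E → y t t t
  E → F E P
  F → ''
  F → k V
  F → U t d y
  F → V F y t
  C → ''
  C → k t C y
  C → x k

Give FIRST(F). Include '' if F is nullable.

{ d, k, r, t, x, y, '' }

F → '' contributes ''.
F → k V contributes {k}.
From F → U t d y: add FIRST(U) = { d, k, r, t, x, y }.
From F → V F y t: V, F nullable, take FIRST(V) ∪ FIRST(F) ∪ {y} = { d, k, r, t, x, y }.
Union: FIRST(F) = { d, k, r, t, x, y, '' }.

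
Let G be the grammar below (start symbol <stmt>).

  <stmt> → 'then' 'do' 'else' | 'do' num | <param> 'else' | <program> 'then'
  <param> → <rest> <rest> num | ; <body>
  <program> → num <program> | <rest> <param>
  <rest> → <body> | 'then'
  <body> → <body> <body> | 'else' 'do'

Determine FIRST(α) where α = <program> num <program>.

{ 'else', 'then', num }

Add FIRST(<program>) = { 'else', 'then', num }; <program> is not nullable, stop.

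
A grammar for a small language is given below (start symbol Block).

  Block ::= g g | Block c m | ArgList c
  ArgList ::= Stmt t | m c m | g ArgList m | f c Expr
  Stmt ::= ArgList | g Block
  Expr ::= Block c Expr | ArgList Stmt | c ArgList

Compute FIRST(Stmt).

{ f, g, m }

From Stmt ::= ArgList: add FIRST(ArgList) = { f, g, m }.
Stmt ::= g Block contributes {g}.
Union: FIRST(Stmt) = { f, g, m }.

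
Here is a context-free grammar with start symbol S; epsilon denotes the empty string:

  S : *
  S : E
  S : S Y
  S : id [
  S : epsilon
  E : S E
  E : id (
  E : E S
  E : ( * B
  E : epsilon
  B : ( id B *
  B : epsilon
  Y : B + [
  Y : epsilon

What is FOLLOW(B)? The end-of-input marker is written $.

{ $, (, *, +, id }

In E : ( * B: B is at the end, add FOLLOW(E) = { $, (, *, +, id }.
In B : ( id B *: add FIRST(*) = { * }.
In Y : B + [: add FIRST(+ [) = { + }.
Union: FOLLOW(B) = { $, (, *, +, id }.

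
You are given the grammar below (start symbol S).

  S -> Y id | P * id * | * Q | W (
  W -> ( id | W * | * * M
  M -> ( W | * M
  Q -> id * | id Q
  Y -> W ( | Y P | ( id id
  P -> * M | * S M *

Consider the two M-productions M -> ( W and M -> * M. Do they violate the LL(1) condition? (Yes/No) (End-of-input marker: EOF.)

FIRST(( W) = { ( } and FIRST(* M) = { * }.
The FIRST sets are disjoint and neither alternative is nullable — no conflict.

No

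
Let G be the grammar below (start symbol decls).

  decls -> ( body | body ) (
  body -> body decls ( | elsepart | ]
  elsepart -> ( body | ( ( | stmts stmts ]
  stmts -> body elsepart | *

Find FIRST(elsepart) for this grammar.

elsepart -> ( body contributes {(}.
elsepart -> ( ( contributes {(}.
From elsepart -> stmts stmts ]: add FIRST(stmts) = { (, *, ] }.
Union: FIRST(elsepart) = { (, *, ] }.

{ (, *, ] }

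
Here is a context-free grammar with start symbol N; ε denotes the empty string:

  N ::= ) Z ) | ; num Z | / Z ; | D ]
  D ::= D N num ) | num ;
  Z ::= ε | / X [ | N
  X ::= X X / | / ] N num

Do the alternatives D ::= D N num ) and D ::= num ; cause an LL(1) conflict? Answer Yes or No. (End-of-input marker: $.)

FIRST(D N num )) = { num } and FIRST(num ;) = { num }.
Both contain num, so the two alternatives are not disjoint — LL(1) conflict.

Yes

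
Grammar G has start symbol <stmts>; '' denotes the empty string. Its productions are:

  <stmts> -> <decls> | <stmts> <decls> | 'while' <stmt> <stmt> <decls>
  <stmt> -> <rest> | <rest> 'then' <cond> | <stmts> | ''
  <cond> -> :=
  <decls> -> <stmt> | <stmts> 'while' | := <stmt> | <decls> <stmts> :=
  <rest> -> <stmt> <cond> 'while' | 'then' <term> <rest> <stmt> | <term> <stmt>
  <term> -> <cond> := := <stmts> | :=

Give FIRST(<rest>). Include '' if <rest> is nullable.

From <rest> -> <stmt> <cond> 'while': <stmt> nullable, take FIRST(<stmt>) ∪ FIRST(<cond>) = { 'then', 'while', := }.
<rest> -> 'then' <term> <rest> <stmt> contributes {'then'}.
From <rest> -> <term> <stmt>: add FIRST(<term>) = { := }.
Union: FIRST(<rest>) = { 'then', 'while', := }.

{ 'then', 'while', := }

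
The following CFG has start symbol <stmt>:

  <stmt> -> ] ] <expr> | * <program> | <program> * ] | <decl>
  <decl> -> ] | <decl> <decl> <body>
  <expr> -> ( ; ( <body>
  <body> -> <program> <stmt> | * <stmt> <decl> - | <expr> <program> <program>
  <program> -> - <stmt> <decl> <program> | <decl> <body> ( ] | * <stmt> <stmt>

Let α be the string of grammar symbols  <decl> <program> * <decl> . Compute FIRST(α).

{ ] }

Add FIRST(<decl>) = { ] }; <decl> is not nullable, stop.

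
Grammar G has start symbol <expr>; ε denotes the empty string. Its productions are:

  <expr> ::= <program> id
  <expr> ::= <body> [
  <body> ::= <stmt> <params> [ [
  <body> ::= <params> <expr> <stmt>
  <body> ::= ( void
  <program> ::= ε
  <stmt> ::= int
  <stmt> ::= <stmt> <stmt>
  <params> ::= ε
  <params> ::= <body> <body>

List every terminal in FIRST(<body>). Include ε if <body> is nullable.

From <body> ::= <stmt> <params> [ [: add FIRST(<stmt>) = { int }.
From <body> ::= <params> <expr> <stmt>: <params> nullable, take FIRST(<params>) ∪ FIRST(<expr>) = { (, id, int }.
<body> ::= ( void contributes {(}.
Union: FIRST(<body>) = { (, id, int }.

{ (, id, int }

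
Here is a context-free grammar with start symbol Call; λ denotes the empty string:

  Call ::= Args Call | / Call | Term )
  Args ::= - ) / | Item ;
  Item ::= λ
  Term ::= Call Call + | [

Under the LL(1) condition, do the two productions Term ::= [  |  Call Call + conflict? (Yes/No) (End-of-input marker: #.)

FIRST([) = { [ } and FIRST(Call Call +) = { -, /, ;, [ }.
Both contain [, so the two alternatives are not disjoint — LL(1) conflict.

Yes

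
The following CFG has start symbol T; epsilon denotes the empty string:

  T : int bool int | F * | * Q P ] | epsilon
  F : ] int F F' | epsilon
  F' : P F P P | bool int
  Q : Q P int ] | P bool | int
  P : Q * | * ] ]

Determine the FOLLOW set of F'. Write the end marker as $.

{ *, bool, int }

In F : ] int F F': F' is at the end, add FOLLOW(F) = { *, bool, int }.
Union: FOLLOW(F') = { *, bool, int }.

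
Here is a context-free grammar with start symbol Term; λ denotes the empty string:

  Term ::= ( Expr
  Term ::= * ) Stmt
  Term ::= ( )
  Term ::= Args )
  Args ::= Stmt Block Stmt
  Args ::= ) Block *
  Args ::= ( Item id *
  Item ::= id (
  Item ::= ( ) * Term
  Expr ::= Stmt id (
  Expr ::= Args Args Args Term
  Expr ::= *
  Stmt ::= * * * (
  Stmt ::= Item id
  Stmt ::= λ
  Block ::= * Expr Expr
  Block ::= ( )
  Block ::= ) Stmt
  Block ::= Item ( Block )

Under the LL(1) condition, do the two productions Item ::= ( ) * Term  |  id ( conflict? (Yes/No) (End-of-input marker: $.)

FIRST(( ) * Term) = { ( } and FIRST(id () = { id }.
The FIRST sets are disjoint and neither alternative is nullable — no conflict.

No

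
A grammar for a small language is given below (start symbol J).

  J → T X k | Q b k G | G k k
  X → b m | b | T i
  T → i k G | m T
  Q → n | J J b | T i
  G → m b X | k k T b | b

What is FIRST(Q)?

{ b, i, k, m, n }

Q → n contributes {n}.
From Q → J J b: add FIRST(J) = { b, i, k, m, n }.
From Q → T i: add FIRST(T) = { i, m }.
Union: FIRST(Q) = { b, i, k, m, n }.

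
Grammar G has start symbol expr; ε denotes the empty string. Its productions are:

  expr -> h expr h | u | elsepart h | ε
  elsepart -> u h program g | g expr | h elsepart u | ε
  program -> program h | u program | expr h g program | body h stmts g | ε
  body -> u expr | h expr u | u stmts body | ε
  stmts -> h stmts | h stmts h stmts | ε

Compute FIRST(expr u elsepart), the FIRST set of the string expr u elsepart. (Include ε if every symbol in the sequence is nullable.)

Add FIRST(expr)\{ε} = { g, h, u }; expr is nullable, continue.
u is a terminal; add {u} and stop.

{ g, h, u }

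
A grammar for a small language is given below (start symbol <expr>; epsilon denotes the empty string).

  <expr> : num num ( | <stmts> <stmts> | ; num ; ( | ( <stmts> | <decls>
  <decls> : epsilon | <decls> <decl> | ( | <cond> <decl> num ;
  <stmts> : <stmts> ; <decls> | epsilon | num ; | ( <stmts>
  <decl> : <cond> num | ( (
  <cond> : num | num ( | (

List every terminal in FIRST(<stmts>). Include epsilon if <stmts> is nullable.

{ (, ;, num, epsilon }

From <stmts> : <stmts> ; <decls>: <stmts> nullable, take FIRST(<stmts>) ∪ {;} = { (, ;, num }.
<stmts> : epsilon contributes epsilon.
<stmts> : num ; contributes {num}.
<stmts> : ( <stmts> contributes {(}.
Union: FIRST(<stmts>) = { (, ;, num, epsilon }.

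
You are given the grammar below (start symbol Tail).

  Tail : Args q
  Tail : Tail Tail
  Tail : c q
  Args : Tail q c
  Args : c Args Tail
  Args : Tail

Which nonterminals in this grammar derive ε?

No nonterminal has an empty production or an RHS whose symbols are all nullable.

{ } (none)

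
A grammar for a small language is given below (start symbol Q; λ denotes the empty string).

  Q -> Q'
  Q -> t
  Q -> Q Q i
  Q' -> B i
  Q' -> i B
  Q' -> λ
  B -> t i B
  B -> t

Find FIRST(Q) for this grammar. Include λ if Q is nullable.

From Q -> Q': add FIRST(Q') = { i, t, λ } (including λ since Q' is nullable).
Q -> t contributes {t}.
From Q -> Q Q i: Q, Q nullable, take FIRST(Q) ∪ FIRST(Q) ∪ {i} = { i, t }.
Union: FIRST(Q) = { i, t, λ }.

{ i, t, λ }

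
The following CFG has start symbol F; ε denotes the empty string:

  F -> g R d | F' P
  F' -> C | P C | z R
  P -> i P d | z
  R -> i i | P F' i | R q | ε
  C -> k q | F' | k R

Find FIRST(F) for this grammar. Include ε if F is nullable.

{ g, i, k, z }

F -> g R d contributes {g}.
From F -> F' P: add FIRST(F') = { i, k, z }.
Union: FIRST(F) = { g, i, k, z }.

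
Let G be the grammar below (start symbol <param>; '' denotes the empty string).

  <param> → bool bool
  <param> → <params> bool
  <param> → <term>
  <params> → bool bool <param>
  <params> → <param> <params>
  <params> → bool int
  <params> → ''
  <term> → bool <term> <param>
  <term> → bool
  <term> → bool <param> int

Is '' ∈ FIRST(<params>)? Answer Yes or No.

Yes

<params> has an ''-production, so <params> ⇒ ''.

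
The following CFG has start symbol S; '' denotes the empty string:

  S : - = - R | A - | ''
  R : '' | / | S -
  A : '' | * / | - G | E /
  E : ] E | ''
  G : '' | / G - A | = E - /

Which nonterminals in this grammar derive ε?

{ A, E, G, R, S }

Directly nullable (have an ''-production): S, R, A, E, G.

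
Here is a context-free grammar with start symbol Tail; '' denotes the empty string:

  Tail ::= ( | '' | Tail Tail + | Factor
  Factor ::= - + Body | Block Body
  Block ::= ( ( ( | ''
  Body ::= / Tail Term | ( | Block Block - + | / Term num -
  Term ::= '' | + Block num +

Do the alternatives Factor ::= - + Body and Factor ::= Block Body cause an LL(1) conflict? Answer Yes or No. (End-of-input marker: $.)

FIRST(- + Body) = { - } and FIRST(Block Body) = { (, -, / }.
Both contain -, so the two alternatives are not disjoint — LL(1) conflict.

Yes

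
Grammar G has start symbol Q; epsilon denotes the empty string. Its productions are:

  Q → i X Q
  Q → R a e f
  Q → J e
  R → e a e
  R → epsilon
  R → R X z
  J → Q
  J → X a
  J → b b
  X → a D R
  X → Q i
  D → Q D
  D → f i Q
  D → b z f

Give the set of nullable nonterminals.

Directly nullable (have an epsilon-production): R.
No other nonterminal has a production whose RHS symbols are all nullable.

{ R }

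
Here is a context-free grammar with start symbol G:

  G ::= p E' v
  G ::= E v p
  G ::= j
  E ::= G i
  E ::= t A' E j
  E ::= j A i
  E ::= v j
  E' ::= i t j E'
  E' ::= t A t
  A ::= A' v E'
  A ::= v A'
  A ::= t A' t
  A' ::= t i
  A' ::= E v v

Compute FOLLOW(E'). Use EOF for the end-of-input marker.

In G ::= p E' v: add FIRST(v) = { v }.
In E' ::= i t j E': E' is at the end, add FOLLOW(E') = { i, t, v }.
In A ::= A' v E': E' is at the end, add FOLLOW(A) = { i, t }.
Union: FOLLOW(E') = { i, t, v }.

{ i, t, v }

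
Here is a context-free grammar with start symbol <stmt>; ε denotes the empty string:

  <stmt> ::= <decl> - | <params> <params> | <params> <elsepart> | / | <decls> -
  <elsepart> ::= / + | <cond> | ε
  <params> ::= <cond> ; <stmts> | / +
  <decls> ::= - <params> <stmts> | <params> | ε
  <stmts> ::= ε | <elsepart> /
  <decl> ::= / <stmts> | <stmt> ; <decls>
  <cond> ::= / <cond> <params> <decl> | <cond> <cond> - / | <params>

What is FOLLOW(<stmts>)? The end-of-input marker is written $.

In <params> ::= <cond> ; <stmts>: <stmts> is at the end, add FOLLOW(<params>) = { $, -, /, ; }.
In <decls> ::= - <params> <stmts>: <stmts> is at the end, add FOLLOW(<decls>) = { $, -, /, ; }.
In <decl> ::= / <stmts>: <stmts> is at the end, add FOLLOW(<decl>) = { $, -, /, ; }.
Union: FOLLOW(<stmts>) = { $, -, /, ; }.

{ $, -, /, ; }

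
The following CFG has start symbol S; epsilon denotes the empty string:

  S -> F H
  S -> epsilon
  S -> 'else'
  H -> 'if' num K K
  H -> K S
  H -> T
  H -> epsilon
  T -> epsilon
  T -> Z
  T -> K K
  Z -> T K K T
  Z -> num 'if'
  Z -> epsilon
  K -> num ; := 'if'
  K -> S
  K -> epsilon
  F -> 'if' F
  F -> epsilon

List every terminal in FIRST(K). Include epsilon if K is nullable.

{ 'else', 'if', num, epsilon }

K -> num ; := 'if' contributes {num}.
From K -> S: add FIRST(S) = { 'else', 'if', num, epsilon } (including epsilon since S is nullable).
K -> epsilon contributes epsilon.
Union: FIRST(K) = { 'else', 'if', num, epsilon }.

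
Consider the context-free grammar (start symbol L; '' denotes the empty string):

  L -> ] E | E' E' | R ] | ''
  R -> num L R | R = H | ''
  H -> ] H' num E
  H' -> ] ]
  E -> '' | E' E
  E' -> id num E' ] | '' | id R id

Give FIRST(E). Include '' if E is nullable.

E -> '' contributes ''.
From E -> E' E: E', E nullable, take FIRST(E') ∪ FIRST(E) = { id }; also '' since the whole RHS is nullable.
Union: FIRST(E) = { id, '' }.

{ id, '' }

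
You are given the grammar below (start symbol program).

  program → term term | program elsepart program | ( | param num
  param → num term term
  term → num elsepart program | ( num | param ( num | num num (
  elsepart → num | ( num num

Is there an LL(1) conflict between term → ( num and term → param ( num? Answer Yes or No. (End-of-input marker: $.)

No

FIRST(( num) = { ( } and FIRST(param ( num) = { num }.
The FIRST sets are disjoint and neither alternative is nullable — no conflict.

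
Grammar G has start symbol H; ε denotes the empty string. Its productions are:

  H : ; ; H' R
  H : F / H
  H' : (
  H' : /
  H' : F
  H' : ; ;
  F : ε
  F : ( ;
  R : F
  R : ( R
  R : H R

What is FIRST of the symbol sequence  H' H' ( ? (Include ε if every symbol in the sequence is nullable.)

Add FIRST(H')\{ε} = { (, /, ; }; H' is nullable, continue.
Add FIRST(H')\{ε} = { (, /, ; }; H' is nullable, continue.
( is a terminal; add {(} and stop.

{ (, /, ; }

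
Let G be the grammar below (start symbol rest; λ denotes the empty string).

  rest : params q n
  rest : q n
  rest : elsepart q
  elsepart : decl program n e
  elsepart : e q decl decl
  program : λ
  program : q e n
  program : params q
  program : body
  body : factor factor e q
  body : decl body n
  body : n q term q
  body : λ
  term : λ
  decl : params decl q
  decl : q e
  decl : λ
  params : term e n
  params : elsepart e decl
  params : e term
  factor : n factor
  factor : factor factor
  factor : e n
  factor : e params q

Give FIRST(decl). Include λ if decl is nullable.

From decl : params decl q: add FIRST(params) = { e, n, q }.
decl : q e contributes {q}.
decl : λ contributes λ.
Union: FIRST(decl) = { e, n, q, λ }.

{ e, n, q, λ }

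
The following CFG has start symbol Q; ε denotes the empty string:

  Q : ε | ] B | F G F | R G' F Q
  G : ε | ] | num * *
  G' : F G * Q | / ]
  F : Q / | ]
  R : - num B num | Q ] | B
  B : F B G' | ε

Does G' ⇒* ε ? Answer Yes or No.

Nullable nonterminals: B, G, Q, R.
No production of G' has an RHS whose symbols are all nullable, so G' is not nullable.

No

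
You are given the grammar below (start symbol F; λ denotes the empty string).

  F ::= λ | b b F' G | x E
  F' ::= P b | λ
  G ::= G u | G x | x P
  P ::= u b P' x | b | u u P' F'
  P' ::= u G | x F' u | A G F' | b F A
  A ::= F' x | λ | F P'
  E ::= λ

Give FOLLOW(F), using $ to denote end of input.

F is the start symbol, so $ ∈ FOLLOW(F).
In P' ::= b F A: add FIRST(A)\{λ} = { b, u, x }.
  Since A is nullable, also add FOLLOW(P') = { $, b, u, x }.
In A ::= F P': add FIRST(P') = { b, u, x }.
Union: FOLLOW(F) = { $, b, u, x }.

{ $, b, u, x }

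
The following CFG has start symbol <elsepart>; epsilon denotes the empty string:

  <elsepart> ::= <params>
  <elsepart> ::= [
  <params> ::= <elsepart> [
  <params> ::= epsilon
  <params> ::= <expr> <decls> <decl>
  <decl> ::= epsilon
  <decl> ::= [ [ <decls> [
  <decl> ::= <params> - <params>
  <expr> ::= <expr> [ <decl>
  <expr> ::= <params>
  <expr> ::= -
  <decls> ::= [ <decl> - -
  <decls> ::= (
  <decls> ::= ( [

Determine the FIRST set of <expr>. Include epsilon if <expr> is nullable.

{ (, -, [, epsilon }

From <expr> ::= <expr> [ <decl>: <expr> nullable, take FIRST(<expr>) ∪ {[} = { (, -, [ }.
From <expr> ::= <params>: add FIRST(<params>) = { (, -, [, epsilon } (including epsilon since <params> is nullable).
<expr> ::= - contributes {-}.
Union: FIRST(<expr>) = { (, -, [, epsilon }.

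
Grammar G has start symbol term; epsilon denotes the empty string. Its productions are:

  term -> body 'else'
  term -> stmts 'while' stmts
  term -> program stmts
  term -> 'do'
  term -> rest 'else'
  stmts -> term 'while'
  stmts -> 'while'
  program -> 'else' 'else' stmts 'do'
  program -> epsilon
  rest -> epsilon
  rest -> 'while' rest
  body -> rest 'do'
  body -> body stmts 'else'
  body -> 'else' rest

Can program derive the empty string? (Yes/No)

program has an epsilon-production, so program ⇒ epsilon.

Yes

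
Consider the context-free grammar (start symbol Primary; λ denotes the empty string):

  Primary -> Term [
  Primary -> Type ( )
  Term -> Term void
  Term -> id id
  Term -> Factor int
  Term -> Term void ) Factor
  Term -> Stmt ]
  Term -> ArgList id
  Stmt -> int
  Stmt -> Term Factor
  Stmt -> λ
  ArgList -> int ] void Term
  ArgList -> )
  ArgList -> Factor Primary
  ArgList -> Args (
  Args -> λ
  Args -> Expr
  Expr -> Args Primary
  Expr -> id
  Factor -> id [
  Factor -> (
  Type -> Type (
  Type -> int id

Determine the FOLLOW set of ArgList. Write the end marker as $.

{ id }

In Term -> ArgList id: add FIRST(id) = { id }.
Union: FOLLOW(ArgList) = { id }.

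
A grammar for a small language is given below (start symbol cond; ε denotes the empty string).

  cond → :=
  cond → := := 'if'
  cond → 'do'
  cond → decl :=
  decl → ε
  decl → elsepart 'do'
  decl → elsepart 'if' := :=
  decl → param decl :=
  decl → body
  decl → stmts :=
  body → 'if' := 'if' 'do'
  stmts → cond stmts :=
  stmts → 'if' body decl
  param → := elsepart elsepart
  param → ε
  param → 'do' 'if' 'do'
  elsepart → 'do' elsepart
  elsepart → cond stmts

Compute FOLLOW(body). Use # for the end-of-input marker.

In decl → body: body is at the end, add FOLLOW(decl) = { 'do', 'if', := }.
In stmts → 'if' body decl: add FIRST(decl)\{ε} = { 'do', 'if', := }.
  Since decl is nullable, also add FOLLOW(stmts) = { 'do', 'if', := }.
Union: FOLLOW(body) = { 'do', 'if', := }.

{ 'do', 'if', := }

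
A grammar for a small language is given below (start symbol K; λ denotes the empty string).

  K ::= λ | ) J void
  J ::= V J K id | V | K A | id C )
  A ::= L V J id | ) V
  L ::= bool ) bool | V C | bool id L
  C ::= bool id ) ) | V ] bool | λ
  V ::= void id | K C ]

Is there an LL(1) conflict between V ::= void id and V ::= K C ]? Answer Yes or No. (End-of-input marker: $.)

Yes

FIRST(void id) = { void } and FIRST(K C ]) = { ), ], bool, void }.
Both contain void, so the two alternatives are not disjoint — LL(1) conflict.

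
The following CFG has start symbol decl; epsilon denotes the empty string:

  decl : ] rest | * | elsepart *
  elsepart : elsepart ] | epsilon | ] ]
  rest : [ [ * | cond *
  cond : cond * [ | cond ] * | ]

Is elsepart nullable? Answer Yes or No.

elsepart has an epsilon-production, so elsepart ⇒ epsilon.

Yes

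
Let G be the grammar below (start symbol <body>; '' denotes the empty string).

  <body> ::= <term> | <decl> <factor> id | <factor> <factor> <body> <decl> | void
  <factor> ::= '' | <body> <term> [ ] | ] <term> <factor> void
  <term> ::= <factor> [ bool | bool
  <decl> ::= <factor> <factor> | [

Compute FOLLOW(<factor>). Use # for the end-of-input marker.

In <body> ::= <decl> <factor> id: add FIRST(id) = { id }.
In <body> ::= <factor> <factor> <body> <decl>: add FIRST(<factor> <body> <decl>) = { [, ], bool, id, void }.
In <body> ::= <factor> <factor> <body> <decl>: add FIRST(<body> <decl>) = { [, ], bool, id, void }.
In <factor> ::= ] <term> <factor> void: add FIRST(void) = { void }.
In <term> ::= <factor> [ bool: add FIRST([ bool) = { [ }.
In <decl> ::= <factor> <factor>: add FIRST(<factor>)\{''} = { [, ], bool, id, void }.
  Since <factor> is nullable, also add FOLLOW(<decl>) = { #, [, ], bool, id, void }.
In <decl> ::= <factor> <factor>: <factor> is at the end, add FOLLOW(<decl>) = { #, [, ], bool, id, void }.
Union: FOLLOW(<factor>) = { #, [, ], bool, id, void }.

{ #, [, ], bool, id, void }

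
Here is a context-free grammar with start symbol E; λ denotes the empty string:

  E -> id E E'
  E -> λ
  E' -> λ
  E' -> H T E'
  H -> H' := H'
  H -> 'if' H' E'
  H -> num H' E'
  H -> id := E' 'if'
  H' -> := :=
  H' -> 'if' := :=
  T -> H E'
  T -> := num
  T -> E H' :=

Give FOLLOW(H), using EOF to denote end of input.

In E' -> H T E': add FIRST(T E') = { 'if', :=, id, num }.
In T -> H E': add FIRST(E')\{λ} = { 'if', :=, id, num }.
  Since E' is nullable, also add FOLLOW(T) = { EOF, 'if', :=, id, num }.
Union: FOLLOW(H) = { EOF, 'if', :=, id, num }.

{ EOF, 'if', :=, id, num }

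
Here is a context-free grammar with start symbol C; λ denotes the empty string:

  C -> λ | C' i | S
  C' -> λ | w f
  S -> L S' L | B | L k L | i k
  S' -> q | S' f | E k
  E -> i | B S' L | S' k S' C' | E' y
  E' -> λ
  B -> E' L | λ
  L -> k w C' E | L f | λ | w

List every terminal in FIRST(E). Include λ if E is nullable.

{ f, i, k, q, w, y }

E -> i contributes {i}.
From E -> B S' L: B nullable, take FIRST(B) ∪ FIRST(S') = { f, i, k, q, w, y }.
From E -> S' k S' C': add FIRST(S') = { f, i, k, q, w, y }.
From E -> E' y: E' nullable, take FIRST(E') ∪ {y} = { y }.
Union: FIRST(E) = { f, i, k, q, w, y }.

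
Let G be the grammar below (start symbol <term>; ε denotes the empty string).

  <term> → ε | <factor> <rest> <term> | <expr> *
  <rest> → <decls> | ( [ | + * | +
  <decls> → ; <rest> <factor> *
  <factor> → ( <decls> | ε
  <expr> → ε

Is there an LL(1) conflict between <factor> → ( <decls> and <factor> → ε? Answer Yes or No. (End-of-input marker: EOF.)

FIRST(( <decls>) = { ( } and FIRST(ε) = { ε }.
The second alternative is nullable and FOLLOW(<factor>) = { (, *, +, ; } shares ( with FIRST of the first — conflict.

Yes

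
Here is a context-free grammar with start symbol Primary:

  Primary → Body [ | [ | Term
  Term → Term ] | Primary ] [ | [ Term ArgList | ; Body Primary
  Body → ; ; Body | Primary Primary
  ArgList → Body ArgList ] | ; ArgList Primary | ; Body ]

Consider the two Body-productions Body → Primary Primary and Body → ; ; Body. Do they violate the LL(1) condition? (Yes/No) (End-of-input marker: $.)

Yes

FIRST(Primary Primary) = { ;, [ } and FIRST(; ; Body) = { ; }.
Both contain ;, so the two alternatives are not disjoint — LL(1) conflict.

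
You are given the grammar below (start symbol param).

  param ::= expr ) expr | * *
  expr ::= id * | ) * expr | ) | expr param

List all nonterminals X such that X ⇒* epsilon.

No nonterminal has an empty production or an RHS whose symbols are all nullable.

{ } (none)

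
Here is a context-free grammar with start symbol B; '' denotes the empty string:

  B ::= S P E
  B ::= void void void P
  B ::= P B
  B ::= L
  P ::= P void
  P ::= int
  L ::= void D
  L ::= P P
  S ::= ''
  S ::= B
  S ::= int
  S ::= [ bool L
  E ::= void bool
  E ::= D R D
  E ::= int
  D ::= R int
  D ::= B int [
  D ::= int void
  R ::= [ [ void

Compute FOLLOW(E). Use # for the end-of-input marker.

{ #, int }

In B ::= S P E: E is at the end, add FOLLOW(B) = { #, int }.
Union: FOLLOW(E) = { #, int }.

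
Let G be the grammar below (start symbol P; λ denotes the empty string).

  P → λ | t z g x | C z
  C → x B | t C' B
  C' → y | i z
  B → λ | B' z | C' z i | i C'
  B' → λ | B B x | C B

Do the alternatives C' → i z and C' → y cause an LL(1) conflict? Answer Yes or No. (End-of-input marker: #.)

FIRST(i z) = { i } and FIRST(y) = { y }.
The FIRST sets are disjoint and neither alternative is nullable — no conflict.

No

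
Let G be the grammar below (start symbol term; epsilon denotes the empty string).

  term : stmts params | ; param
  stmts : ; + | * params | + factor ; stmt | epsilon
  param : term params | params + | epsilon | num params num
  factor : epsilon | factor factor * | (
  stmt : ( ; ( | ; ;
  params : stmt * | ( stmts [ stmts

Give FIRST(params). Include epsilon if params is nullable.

{ (, ; }

From params : stmt *: add FIRST(stmt) = { (, ; }.
params : ( stmts [ stmts contributes {(}.
Union: FIRST(params) = { (, ; }.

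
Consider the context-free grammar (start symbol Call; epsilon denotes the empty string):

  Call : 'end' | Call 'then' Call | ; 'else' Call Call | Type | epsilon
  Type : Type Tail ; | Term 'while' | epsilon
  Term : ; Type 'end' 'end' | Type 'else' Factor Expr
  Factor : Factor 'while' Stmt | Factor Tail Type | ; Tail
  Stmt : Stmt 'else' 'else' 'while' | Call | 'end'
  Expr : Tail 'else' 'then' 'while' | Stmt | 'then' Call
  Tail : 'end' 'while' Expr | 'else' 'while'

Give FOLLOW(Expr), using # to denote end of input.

In Term : Type 'else' Factor Expr: Expr is at the end, add FOLLOW(Term) = { 'while' }.
In Tail : 'end' 'while' Expr: Expr is at the end, add FOLLOW(Tail) = { 'else', 'end', 'then', 'while', ; }.
Union: FOLLOW(Expr) = { 'else', 'end', 'then', 'while', ; }.

{ 'else', 'end', 'then', 'while', ; }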